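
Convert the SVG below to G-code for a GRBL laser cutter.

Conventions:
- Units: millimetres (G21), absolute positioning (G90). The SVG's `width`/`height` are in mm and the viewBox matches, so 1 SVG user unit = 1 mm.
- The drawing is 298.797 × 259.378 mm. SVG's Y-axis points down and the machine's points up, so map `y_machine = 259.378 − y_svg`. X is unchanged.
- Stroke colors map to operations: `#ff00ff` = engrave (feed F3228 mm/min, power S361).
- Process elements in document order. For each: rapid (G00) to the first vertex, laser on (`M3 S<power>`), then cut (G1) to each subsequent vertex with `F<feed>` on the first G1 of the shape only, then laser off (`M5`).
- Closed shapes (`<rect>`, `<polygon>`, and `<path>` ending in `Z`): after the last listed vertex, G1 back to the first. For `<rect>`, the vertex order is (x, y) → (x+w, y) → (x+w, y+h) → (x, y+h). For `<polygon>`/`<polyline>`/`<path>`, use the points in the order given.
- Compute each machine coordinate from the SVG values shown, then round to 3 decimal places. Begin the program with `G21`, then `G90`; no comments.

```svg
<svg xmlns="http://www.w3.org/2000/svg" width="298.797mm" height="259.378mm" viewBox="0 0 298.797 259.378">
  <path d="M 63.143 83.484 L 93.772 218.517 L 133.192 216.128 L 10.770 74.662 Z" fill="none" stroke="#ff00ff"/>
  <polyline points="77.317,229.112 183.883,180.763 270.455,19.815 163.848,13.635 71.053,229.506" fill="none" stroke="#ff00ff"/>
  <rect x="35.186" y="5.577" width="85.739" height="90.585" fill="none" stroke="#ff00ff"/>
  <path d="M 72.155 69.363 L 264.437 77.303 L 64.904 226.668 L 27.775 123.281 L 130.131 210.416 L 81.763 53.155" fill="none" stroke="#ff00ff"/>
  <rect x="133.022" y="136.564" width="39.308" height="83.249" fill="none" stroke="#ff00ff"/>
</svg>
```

viewBox `0 0 298.797 259.378` with mm width/height → 1 unit = 1 mm. Flip: y_m = 259.378 − y_svg.

**Shape 1** — `<path>` closed polygon, stroke `#ff00ff` → engrave (S361, F3228). Machine vertices: (63.143,175.894) → (93.772,40.861) → (133.192,43.250) → (10.770,184.716) → (63.143,175.894). Closed: final G1 returns to the first vertex.

**Shape 2** — `<polyline>` open polyline, stroke `#ff00ff` → engrave (S361, F3228). Machine vertices: (77.317,30.266) → (183.883,78.615) → (270.455,239.563) → (163.848,245.743) → (71.053,29.872). Open path.

**Shape 3** — `<rect>` rectangle, stroke `#ff00ff` → engrave (S361, F3228). Machine vertices: (35.186,253.801) → (120.925,253.801) → (120.925,163.216) → (35.186,163.216) → (35.186,253.801). Closed: final G1 returns to the first vertex.

**Shape 4** — `<path>` open polyline, stroke `#ff00ff` → engrave (S361, F3228). Machine vertices: (72.155,190.015) → (264.437,182.075) → (64.904,32.710) → (27.775,136.097) → (130.131,48.962) → (81.763,206.223). Open path.

**Shape 5** — `<rect>` rectangle, stroke `#ff00ff` → engrave (S361, F3228). Machine vertices: (133.022,122.814) → (172.330,122.814) → (172.330,39.565) → (133.022,39.565) → (133.022,122.814). Closed: final G1 returns to the first vertex.

G21
G90
G00 X63.143 Y175.894
M3 S361
G1 X93.772 Y40.861 F3228
G1 X133.192 Y43.250
G1 X10.770 Y184.716
G1 X63.143 Y175.894
M5
G00 X77.317 Y30.266
M3 S361
G1 X183.883 Y78.615 F3228
G1 X270.455 Y239.563
G1 X163.848 Y245.743
G1 X71.053 Y29.872
M5
G00 X35.186 Y253.801
M3 S361
G1 X120.925 Y253.801 F3228
G1 X120.925 Y163.216
G1 X35.186 Y163.216
G1 X35.186 Y253.801
M5
G00 X72.155 Y190.015
M3 S361
G1 X264.437 Y182.075 F3228
G1 X64.904 Y32.710
G1 X27.775 Y136.097
G1 X130.131 Y48.962
G1 X81.763 Y206.223
M5
G00 X133.022 Y122.814
M3 S361
G1 X172.330 Y122.814 F3228
G1 X172.330 Y39.565
G1 X133.022 Y39.565
G1 X133.022 Y122.814
M5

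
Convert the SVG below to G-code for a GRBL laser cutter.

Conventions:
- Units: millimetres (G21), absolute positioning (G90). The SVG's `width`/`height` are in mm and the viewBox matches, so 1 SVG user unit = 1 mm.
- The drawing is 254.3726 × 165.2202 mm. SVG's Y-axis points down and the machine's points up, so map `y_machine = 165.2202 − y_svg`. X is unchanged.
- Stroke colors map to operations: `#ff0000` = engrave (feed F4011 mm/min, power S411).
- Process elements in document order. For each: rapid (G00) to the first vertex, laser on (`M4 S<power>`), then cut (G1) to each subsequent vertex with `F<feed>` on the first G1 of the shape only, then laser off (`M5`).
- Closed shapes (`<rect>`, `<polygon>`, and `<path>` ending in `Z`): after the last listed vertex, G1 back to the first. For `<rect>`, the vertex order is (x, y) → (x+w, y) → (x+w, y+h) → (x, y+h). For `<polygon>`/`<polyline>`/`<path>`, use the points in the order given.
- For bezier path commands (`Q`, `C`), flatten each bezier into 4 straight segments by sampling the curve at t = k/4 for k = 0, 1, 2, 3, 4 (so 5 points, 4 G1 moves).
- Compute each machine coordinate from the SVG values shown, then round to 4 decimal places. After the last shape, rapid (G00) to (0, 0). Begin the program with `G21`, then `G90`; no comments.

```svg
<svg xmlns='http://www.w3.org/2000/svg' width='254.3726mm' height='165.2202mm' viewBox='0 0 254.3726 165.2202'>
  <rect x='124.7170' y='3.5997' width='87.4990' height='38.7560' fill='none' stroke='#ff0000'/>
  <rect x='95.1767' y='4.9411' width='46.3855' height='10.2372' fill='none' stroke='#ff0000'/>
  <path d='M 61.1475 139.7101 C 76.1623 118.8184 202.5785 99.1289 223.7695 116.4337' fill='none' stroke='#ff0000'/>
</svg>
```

G21
G90
G00 X124.7170 Y161.6205
M4 S411
G1 X212.2160 Y161.6205 F4011
G1 X212.2160 Y122.8645
G1 X124.7170 Y122.8645
G1 X124.7170 Y161.6205
M5
G00 X95.1767 Y160.2791
M4 S411
G1 X141.5622 Y160.2791 F4011
G1 X141.5622 Y150.0419
G1 X95.1767 Y150.0419
G1 X95.1767 Y160.2791
M5
G00 X61.1475 Y25.5101
M4 S411
G1 X89.9116 Y40.3942 F4011
G1 X140.1424 Y51.4720
G1 X191.5313 Y55.3879
G1 X223.7695 Y48.7865
M5
G00 X0.0000 Y0.0000

Since the viewBox matches the mm dimensions, user units are millimetres directly. The only transform is the Y-flip y_m = 165.2202 − y_svg.

Shape 1 is a rectangle drawn with `<rect>`. Its stroke #ff0000 means engrave at S411, F4011. After flipping Y the toolpath is (124.7170,161.6205) → (212.2160,161.6205) → (212.2160,122.8645) → (124.7170,122.8645) → (124.7170,161.6205), returning to the start.

Shape 2 is a rectangle drawn with `<rect>`. Its stroke #ff0000 means engrave at S411, F4011. After flipping Y the toolpath is (95.1767,160.2791) → (141.5622,160.2791) → (141.5622,150.0419) → (95.1767,150.0419) → (95.1767,160.2791), returning to the start.

Shape 3 is a cubic bezier drawn with `<path>`. Its stroke #ff0000 means engrave at S411, F4011. After flipping Y the toolpath is (61.1475,25.5101) → (89.9116,40.3942) → (140.1424,51.4720) → (191.5313,55.3879) → (223.7695,48.7865).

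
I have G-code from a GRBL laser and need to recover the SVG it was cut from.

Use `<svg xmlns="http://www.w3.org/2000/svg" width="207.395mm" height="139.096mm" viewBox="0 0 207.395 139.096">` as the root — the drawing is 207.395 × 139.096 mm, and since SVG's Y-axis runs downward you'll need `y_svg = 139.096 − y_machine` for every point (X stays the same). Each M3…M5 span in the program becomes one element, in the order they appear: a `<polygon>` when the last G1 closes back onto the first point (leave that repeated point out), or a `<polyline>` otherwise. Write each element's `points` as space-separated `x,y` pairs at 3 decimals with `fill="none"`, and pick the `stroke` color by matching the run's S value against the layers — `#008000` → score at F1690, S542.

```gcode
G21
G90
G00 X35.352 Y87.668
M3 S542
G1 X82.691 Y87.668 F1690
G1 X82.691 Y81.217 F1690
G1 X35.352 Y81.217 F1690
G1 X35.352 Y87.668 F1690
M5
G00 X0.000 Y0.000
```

<svg xmlns="http://www.w3.org/2000/svg" width="207.395mm" height="139.096mm" viewBox="0 0 207.395 139.096">
  <polygon points="35.352,51.428 82.691,51.428 82.691,57.879 35.352,57.879" fill="none" stroke="#008000"/>
</svg>

Each laser-on run becomes one SVG element. Flip Y back into SVG space with y_svg = 139.096 − y_machine. Every run uses S542, so all elements get stroke `#008000` (score).

Run 1: The run returns to its start, so emit a `<polygon>` with points (Y-flipped): 35.352,51.428 82.691,51.428 82.691,57.879 35.352,57.879.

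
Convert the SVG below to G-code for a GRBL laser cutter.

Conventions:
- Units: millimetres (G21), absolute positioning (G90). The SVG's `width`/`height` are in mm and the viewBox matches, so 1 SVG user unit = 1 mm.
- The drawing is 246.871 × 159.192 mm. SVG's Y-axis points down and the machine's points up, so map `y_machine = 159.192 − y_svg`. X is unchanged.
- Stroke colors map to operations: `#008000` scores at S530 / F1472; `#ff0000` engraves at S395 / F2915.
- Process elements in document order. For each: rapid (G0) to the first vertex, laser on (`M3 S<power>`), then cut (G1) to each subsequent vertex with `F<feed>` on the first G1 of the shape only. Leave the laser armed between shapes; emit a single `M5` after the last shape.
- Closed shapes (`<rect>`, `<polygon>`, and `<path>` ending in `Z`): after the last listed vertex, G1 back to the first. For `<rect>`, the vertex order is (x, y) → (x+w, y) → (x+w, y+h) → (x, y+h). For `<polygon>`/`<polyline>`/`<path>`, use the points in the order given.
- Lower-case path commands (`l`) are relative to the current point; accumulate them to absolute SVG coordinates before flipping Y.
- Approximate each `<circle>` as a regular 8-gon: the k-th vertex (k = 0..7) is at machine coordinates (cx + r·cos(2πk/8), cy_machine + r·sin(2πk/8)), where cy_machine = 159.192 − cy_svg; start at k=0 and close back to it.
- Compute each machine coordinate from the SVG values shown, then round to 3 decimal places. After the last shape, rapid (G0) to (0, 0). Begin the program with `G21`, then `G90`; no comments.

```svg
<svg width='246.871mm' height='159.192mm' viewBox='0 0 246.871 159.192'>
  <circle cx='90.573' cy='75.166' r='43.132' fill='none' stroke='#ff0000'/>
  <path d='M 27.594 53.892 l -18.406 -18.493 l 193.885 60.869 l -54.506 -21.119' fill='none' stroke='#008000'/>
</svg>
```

1 u = 1 mm; y_m = 159.192 − y.

[1] `<circle>` circle, #ff0000→engrave S395 F2915: (133.705,84.026) → (121.072,114.525) → (90.573,127.158) → (60.074,114.525) → (47.441,84.026) → (60.074,53.527) → (90.573,40.894) → (121.072,53.527) → (133.705,84.026) (closed)

[2] `<path>` open polyline, #008000→score S530 F1472: (27.594,105.300) → (9.188,123.793) → (203.073,62.924) → (148.567,84.043)

G21
G90
G0 X133.705 Y84.026
M3 S395
G1 X121.072 Y114.525 F2915
G1 X90.573 Y127.158
G1 X60.074 Y114.525
G1 X47.441 Y84.026
G1 X60.074 Y53.527
G1 X90.573 Y40.894
G1 X121.072 Y53.527
G1 X133.705 Y84.026
G0 X27.594 Y105.300
M3 S530
G1 X9.188 Y123.793 F1472
G1 X203.073 Y62.924
G1 X148.567 Y84.043
M5
G0 X0.000 Y0.000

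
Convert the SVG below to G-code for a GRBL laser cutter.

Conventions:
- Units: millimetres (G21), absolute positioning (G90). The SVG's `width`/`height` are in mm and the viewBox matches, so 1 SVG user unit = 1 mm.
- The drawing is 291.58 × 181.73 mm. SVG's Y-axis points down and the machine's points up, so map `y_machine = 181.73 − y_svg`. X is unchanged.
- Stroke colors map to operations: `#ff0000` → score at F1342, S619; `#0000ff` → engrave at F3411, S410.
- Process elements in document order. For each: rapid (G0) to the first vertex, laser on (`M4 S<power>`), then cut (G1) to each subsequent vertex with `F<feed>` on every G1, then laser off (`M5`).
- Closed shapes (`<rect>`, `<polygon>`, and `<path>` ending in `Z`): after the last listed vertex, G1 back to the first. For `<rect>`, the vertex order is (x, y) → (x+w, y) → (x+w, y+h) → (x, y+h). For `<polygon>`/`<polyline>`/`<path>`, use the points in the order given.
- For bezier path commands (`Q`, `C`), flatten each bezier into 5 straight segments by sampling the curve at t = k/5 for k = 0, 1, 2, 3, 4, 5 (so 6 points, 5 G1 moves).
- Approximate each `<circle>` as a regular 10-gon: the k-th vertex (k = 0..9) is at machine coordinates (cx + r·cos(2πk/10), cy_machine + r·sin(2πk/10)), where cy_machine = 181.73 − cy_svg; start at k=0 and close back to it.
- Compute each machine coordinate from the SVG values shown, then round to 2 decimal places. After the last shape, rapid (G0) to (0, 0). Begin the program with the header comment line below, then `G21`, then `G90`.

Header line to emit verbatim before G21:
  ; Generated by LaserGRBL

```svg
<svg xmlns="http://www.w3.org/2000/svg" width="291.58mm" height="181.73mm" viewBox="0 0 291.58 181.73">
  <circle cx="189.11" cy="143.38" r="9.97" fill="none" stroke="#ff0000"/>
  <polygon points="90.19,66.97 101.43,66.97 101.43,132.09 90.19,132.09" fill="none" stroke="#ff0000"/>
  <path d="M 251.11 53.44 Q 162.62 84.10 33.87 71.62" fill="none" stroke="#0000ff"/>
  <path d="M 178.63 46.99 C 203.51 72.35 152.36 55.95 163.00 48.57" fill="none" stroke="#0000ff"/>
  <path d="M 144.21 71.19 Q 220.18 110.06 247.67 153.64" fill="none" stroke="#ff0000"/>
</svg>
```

viewBox `0 0 291.58 181.73` with mm width/height → 1 unit = 1 mm. Flip: y_m = 181.73 − y_svg.

**Shape 1** — `<circle>` circle, stroke `#ff0000` → score (S619, F1342). Machine vertices: (199.08,38.35) → (197.18,44.21) → (192.19,47.83) → (186.03,47.83) → (181.04,44.21) → (179.14,38.35) → (181.04,32.49) → (186.03,28.87) → (192.19,28.87) → (197.18,32.49) → (199.08,38.35). Closed: final G1 returns to the first vertex.

**Shape 2** — `<polygon>` rectangle, stroke `#ff0000` → score (S619, F1342). Machine vertices: (90.19,114.76) → (101.43,114.76) → (101.43,49.64) → (90.19,49.64) → (90.19,114.76). Closed: final G1 returns to the first vertex.

**Shape 3** — `<path>` quadratic bezier, stroke `#0000ff` → engrave (S410, F3411). Control points (SVG): P0=(251.11,53.44), P1=(162.62,84.10), P2=(33.87,71.62); sampled at t=k/5. Machine vertices: (251.11,128.29) → (214.10,117.75) → (173.88,110.66) → (130.43,107.03) → (83.76,106.84) → (33.87,110.11). Open path.

**Shape 4** — `<path>` cubic bezier, stroke `#0000ff` → engrave (S410, F3411). Control points (SVG): P0=(178.63,46.99), P1=(203.51,72.35), P2=(152.36,55.95), P3=(163.00,48.57); sampled at t=k/5. Machine vertices: (178.63,134.74) → (185.54,124.13) → (180.81,121.10) → (171.07,123.22) → (162.93,128.06) → (163.00,133.16). Open path.

**Shape 5** — `<path>` quadratic bezier, stroke `#ff0000` → score (S619, F1342). Control points (SVG): P0=(144.21,71.19), P1=(220.18,110.06), P2=(247.67,153.64); sampled at t=k/5. Machine vertices: (144.21,110.54) → (172.66,94.80) → (197.23,78.69) → (217.92,62.20) → (234.73,45.33) → (247.67,28.09). Open path.

; Generated by LaserGRBL
G21
G90
G0 X199.08 Y38.35
M4 S619
G1 X197.18 Y44.21 F1342
G1 X192.19 Y47.83 F1342
G1 X186.03 Y47.83 F1342
G1 X181.04 Y44.21 F1342
G1 X179.14 Y38.35 F1342
G1 X181.04 Y32.49 F1342
G1 X186.03 Y28.87 F1342
G1 X192.19 Y28.87 F1342
G1 X197.18 Y32.49 F1342
G1 X199.08 Y38.35 F1342
M5
G0 X90.19 Y114.76
M4 S619
G1 X101.43 Y114.76 F1342
G1 X101.43 Y49.64 F1342
G1 X90.19 Y49.64 F1342
G1 X90.19 Y114.76 F1342
M5
G0 X251.11 Y128.29
M4 S410
G1 X214.10 Y117.75 F3411
G1 X173.88 Y110.66 F3411
G1 X130.43 Y107.03 F3411
G1 X83.76 Y106.84 F3411
G1 X33.87 Y110.11 F3411
M5
G0 X178.63 Y134.74
M4 S410
G1 X185.54 Y124.13 F3411
G1 X180.81 Y121.10 F3411
G1 X171.07 Y123.22 F3411
G1 X162.93 Y128.06 F3411
G1 X163.00 Y133.16 F3411
M5
G0 X144.21 Y110.54
M4 S619
G1 X172.66 Y94.80 F1342
G1 X197.23 Y78.69 F1342
G1 X217.92 Y62.20 F1342
G1 X234.73 Y45.33 F1342
G1 X247.67 Y28.09 F1342
M5
G0 X0.00 Y0.00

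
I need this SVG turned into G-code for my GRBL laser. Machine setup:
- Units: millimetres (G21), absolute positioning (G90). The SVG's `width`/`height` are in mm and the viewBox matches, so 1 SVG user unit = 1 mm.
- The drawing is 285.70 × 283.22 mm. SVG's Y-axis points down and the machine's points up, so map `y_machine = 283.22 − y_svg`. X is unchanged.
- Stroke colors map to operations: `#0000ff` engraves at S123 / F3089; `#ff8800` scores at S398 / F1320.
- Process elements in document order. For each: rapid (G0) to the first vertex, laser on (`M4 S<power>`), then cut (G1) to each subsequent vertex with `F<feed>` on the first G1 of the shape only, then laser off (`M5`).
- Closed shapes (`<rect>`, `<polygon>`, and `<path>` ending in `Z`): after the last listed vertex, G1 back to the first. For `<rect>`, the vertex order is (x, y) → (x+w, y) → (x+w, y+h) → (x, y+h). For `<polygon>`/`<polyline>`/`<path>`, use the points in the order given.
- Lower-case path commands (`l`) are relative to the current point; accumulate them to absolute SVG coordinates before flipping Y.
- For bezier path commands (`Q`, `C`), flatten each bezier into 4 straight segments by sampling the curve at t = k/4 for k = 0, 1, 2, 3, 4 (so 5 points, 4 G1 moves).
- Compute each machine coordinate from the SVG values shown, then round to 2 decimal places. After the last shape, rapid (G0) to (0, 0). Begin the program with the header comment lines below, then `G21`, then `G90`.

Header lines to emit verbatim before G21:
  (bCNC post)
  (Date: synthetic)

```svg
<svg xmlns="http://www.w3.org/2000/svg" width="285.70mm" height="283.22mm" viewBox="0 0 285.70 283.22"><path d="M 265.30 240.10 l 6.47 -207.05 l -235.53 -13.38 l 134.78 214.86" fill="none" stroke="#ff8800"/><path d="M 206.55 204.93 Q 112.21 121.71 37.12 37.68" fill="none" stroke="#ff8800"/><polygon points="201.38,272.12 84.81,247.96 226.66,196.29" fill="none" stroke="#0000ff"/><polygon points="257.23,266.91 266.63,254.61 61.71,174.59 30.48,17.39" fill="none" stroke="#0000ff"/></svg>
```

1 u = 1 mm; y_m = 283.22 − y.

[1] `<path>` open polyline, #ff8800→score S398 F1320: (265.30,43.12) → (271.77,250.17) → (36.24,263.55) → (171.02,48.69)

[2] `<path>` quadratic bezier, #ff8800→score S398 F1320: (206.55,78.29) → (160.58,119.95) → (117.02,161.71) → (75.87,203.58) → (37.12,245.54)

[3] `<polygon>` closed polygon, #0000ff→engrave S123 F3089: (201.38,11.10) → (84.81,35.26) → (226.66,86.93) → (201.38,11.10) (closed)

[4] `<polygon>` closed polygon, #0000ff→engrave S123 F3089: (257.23,16.31) → (266.63,28.61) → (61.71,108.63) → (30.48,265.83) → (257.23,16.31) (closed)

(bCNC post)
(Date: synthetic)
G21
G90
G0 X265.30 Y43.12
M4 S398
G1 X271.77 Y250.17 F1320
G1 X36.24 Y263.55
G1 X171.02 Y48.69
M5
G0 X206.55 Y78.29
M4 S398
G1 X160.58 Y119.95 F1320
G1 X117.02 Y161.71
G1 X75.87 Y203.58
G1 X37.12 Y245.54
M5
G0 X201.38 Y11.10
M4 S123
G1 X84.81 Y35.26 F3089
G1 X226.66 Y86.93
G1 X201.38 Y11.10
M5
G0 X257.23 Y16.31
M4 S123
G1 X266.63 Y28.61 F3089
G1 X61.71 Y108.63
G1 X30.48 Y265.83
G1 X257.23 Y16.31
M5
G0 X0.00 Y0.00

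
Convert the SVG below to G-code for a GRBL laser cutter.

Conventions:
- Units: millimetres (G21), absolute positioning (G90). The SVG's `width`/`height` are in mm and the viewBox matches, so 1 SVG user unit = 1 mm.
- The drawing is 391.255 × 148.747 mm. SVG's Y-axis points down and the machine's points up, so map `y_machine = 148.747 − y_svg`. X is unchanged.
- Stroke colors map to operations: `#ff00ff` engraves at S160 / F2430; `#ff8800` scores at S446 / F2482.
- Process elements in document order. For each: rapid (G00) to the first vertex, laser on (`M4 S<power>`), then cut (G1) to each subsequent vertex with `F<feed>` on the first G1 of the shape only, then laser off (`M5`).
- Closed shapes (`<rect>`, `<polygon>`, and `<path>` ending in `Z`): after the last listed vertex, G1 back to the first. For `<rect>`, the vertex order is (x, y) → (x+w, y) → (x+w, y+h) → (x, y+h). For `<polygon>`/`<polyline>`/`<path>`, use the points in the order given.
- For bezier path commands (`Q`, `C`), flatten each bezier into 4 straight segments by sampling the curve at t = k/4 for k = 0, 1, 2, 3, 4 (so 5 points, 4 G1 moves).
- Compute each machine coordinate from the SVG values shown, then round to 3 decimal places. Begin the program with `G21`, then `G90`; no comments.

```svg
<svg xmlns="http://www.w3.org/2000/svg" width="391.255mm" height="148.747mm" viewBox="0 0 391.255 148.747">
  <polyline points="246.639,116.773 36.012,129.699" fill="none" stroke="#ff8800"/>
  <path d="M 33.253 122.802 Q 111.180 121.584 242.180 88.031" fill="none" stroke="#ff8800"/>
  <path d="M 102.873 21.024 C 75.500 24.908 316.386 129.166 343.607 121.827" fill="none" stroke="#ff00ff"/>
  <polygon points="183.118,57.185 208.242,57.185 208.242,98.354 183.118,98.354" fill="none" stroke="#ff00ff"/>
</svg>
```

G21
G90
G00 X246.639 Y31.974
M4 S446
G1 X36.012 Y19.048 F2482
M5
G00 X33.253 Y25.945
M4 S446
G1 X75.534 Y28.575 F2482
G1 X124.448 Y35.247
G1 X179.997 Y45.960
G1 X242.180 Y60.716
M5
G00 X102.873 Y127.723
M4 S160
G1 X125.112 Y109.302 F2430
G1 X202.767 Y73.113
G1 X290.659 Y39.028
G1 X343.607 Y26.920
M5
G00 X183.118 Y91.562
M4 S160
G1 X208.242 Y91.562 F2430
G1 X208.242 Y50.393
G1 X183.118 Y50.393
G1 X183.118 Y91.562
M5

viewBox `0 0 391.255 148.747` with mm width/height → 1 unit = 1 mm. Flip: y_m = 148.747 − y_svg.

**Shape 1** — `<polyline>` line segment, stroke `#ff8800` → score (S446, F2482). Machine vertices: (246.639,31.974) → (36.012,19.048). Open path.

**Shape 2** — `<path>` quadratic bezier, stroke `#ff8800` → score (S446, F2482). Control points (SVG): P0=(33.253,122.802), P1=(111.180,121.584), P2=(242.180,88.031); sampled at t=k/4. Machine vertices: (33.253,25.945) → (75.534,28.575) → (124.448,35.247) → (179.997,45.960) → (242.180,60.716). Open path.

**Shape 3** — `<path>` cubic bezier, stroke `#ff00ff` → engrave (S160, F2430). Control points (SVG): P0=(102.873,21.024), P1=(75.500,24.908), P2=(316.386,129.166), P3=(343.607,121.827); sampled at t=k/4. Machine vertices: (102.873,127.723) → (125.112,109.302) → (202.767,73.113) → (290.659,39.028) → (343.607,26.920). Open path.

**Shape 4** — `<polygon>` rectangle, stroke `#ff00ff` → engrave (S160, F2430). Machine vertices: (183.118,91.562) → (208.242,91.562) → (208.242,50.393) → (183.118,50.393) → (183.118,91.562). Closed: final G1 returns to the first vertex.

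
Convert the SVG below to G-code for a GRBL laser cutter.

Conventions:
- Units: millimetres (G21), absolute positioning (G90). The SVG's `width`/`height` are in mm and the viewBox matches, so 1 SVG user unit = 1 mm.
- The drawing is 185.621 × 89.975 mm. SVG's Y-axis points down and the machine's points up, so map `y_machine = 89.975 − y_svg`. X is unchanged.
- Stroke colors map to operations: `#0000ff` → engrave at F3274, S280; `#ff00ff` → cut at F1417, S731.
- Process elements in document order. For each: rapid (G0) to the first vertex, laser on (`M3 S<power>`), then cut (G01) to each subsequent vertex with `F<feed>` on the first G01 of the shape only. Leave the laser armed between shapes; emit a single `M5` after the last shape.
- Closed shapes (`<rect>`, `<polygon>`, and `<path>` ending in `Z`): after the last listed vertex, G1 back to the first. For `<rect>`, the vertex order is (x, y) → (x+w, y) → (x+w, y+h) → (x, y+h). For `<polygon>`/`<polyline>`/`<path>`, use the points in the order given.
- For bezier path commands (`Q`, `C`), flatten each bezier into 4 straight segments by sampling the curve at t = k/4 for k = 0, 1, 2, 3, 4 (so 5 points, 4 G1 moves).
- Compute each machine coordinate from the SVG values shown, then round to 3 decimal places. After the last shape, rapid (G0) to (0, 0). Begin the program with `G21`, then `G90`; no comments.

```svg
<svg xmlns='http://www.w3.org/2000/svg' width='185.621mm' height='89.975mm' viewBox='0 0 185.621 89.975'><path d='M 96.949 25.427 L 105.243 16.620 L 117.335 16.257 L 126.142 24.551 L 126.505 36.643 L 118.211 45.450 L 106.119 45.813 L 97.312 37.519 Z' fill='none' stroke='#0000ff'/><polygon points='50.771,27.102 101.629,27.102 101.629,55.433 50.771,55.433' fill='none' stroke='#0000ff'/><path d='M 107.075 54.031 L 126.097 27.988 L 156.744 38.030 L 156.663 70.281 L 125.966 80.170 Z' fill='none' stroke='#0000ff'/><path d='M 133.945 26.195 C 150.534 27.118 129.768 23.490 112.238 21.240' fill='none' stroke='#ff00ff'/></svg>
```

G21
G90
G0 X96.949 Y64.548
M3 S280
G01 X105.243 Y73.355 F3274
G01 X117.335 Y73.718
G01 X126.142 Y65.424
G01 X126.505 Y53.332
G01 X118.211 Y44.525
G01 X106.119 Y44.162
G01 X97.312 Y52.456
G01 X96.949 Y64.548
G0 X50.771 Y62.873
M3 S280
G01 X101.629 Y62.873 F3274
G01 X101.629 Y34.542
G01 X50.771 Y34.542
G01 X50.771 Y62.873
G0 X107.075 Y35.944
M3 S280
G01 X126.097 Y61.987 F3274
G01 X156.744 Y51.945
G01 X156.663 Y19.694
G01 X125.966 Y9.805
G01 X107.075 Y35.944
G0 X133.945 Y63.780
M3 S731
G01 X140.017 Y63.848 F1417
G01 X135.886 Y65.068
G01 X125.358 Y66.882
G01 X112.238 Y68.735
M5
G0 X0.000 Y0.000

Since the viewBox matches the mm dimensions, user units are millimetres directly. The only transform is the Y-flip y_m = 89.975 − y_svg.

Shape 1 is a regular polygon drawn with `<path>`. Its stroke #0000ff means engrave at S280, F3274. After flipping Y the toolpath is (96.949,64.548) → (105.243,73.355) → (117.335,73.718) → (126.142,65.424) → (126.505,53.332) → (118.211,44.525) → (106.119,44.162) → (97.312,52.456) → (96.949,64.548), returning to the start.

Shape 2 is a rectangle drawn with `<polygon>`. Its stroke #0000ff means engrave at S280, F3274. After flipping Y the toolpath is (50.771,62.873) → (101.629,62.873) → (101.629,34.542) → (50.771,34.542) → (50.771,62.873), returning to the start.

Shape 3 is a regular polygon drawn with `<path>`. Its stroke #0000ff means engrave at S280, F3274. After flipping Y the toolpath is (107.075,35.944) → (126.097,61.987) → (156.744,51.945) → (156.663,19.694) → (125.966,9.805) → (107.075,35.944), returning to the start.

Shape 4 is a cubic bezier drawn with `<path>`. Its stroke #ff00ff means cut at S731, F1417. After flipping Y the toolpath is (133.945,63.780) → (140.017,63.848) → (135.886,65.068) → (125.358,66.882) → (112.238,68.735).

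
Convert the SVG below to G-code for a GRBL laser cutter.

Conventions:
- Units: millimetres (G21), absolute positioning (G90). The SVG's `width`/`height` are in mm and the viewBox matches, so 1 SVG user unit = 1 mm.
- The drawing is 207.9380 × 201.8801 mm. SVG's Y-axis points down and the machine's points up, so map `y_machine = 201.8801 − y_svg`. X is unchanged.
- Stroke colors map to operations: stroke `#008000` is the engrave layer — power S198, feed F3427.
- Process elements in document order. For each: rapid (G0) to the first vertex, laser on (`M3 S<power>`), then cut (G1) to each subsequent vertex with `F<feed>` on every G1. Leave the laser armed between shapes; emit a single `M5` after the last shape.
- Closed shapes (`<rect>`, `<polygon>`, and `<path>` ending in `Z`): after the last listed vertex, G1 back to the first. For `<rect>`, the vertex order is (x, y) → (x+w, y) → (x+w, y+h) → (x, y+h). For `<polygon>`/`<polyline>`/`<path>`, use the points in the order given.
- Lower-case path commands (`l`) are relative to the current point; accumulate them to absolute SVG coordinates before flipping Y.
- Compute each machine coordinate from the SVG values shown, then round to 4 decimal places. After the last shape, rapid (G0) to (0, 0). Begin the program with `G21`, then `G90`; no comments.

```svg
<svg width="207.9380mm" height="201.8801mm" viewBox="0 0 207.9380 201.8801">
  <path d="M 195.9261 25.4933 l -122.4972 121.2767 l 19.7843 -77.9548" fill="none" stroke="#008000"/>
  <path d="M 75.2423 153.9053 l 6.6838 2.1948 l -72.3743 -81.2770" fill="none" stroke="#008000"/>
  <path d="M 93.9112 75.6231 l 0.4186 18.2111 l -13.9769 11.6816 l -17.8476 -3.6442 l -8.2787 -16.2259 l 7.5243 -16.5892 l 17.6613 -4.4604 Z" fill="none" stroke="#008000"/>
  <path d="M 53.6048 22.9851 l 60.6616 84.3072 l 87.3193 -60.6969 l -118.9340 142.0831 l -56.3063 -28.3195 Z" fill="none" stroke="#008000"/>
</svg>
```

G21
G90
G0 X195.9261 Y176.3868
M3 S198
G1 X73.4289 Y55.1101 F3427
G1 X93.2132 Y133.0649 F3427
G0 X75.2423 Y47.9748
M3 S198
G1 X81.9261 Y45.7800 F3427
G1 X9.5518 Y127.0570 F3427
G0 X93.9112 Y126.2570
M3 S198
G1 X94.3298 Y108.0459 F3427
G1 X80.3529 Y96.3643 F3427
G1 X62.5053 Y100.0085 F3427
G1 X54.2266 Y116.2344 F3427
G1 X61.7509 Y132.8236 F3427
G1 X79.4122 Y137.2840 F3427
G1 X93.9112 Y126.2570 F3427
G0 X53.6048 Y178.8950
M3 S198
G1 X114.2664 Y94.5878 F3427
G1 X201.5857 Y155.2847 F3427
G1 X82.6517 Y13.2016 F3427
G1 X26.3454 Y41.5211 F3427
G1 X53.6048 Y178.8950 F3427
M5
G0 X0.0000 Y0.0000

Since the viewBox matches the mm dimensions, user units are millimetres directly. The only transform is the Y-flip y_m = 201.8801 − y_svg.

Shape 1 is a open polyline drawn with `<path>`. Its stroke #008000 means engrave at S198, F3427. After flipping Y the toolpath is (195.9261,176.3868) → (73.4289,55.1101) → (93.2132,133.0649).

Shape 2 is a open polyline drawn with `<path>`. Its stroke #008000 means engrave at S198, F3427. After flipping Y the toolpath is (75.2423,47.9748) → (81.9261,45.7800) → (9.5518,127.0570).

Shape 3 is a regular polygon drawn with `<path>`. Its stroke #008000 means engrave at S198, F3427. After flipping Y the toolpath is (93.9112,126.2570) → (94.3298,108.0459) → (80.3529,96.3643) → (62.5053,100.0085) → (54.2266,116.2344) → (61.7509,132.8236) → (79.4122,137.2840) → (93.9112,126.2570), returning to the start.

Shape 4 is a closed polygon drawn with `<path>`. Its stroke #008000 means engrave at S198, F3427. After flipping Y the toolpath is (53.6048,178.8950) → (114.2664,94.5878) → (201.5857,155.2847) → (82.6517,13.2016) → (26.3454,41.5211) → (53.6048,178.8950), returning to the start.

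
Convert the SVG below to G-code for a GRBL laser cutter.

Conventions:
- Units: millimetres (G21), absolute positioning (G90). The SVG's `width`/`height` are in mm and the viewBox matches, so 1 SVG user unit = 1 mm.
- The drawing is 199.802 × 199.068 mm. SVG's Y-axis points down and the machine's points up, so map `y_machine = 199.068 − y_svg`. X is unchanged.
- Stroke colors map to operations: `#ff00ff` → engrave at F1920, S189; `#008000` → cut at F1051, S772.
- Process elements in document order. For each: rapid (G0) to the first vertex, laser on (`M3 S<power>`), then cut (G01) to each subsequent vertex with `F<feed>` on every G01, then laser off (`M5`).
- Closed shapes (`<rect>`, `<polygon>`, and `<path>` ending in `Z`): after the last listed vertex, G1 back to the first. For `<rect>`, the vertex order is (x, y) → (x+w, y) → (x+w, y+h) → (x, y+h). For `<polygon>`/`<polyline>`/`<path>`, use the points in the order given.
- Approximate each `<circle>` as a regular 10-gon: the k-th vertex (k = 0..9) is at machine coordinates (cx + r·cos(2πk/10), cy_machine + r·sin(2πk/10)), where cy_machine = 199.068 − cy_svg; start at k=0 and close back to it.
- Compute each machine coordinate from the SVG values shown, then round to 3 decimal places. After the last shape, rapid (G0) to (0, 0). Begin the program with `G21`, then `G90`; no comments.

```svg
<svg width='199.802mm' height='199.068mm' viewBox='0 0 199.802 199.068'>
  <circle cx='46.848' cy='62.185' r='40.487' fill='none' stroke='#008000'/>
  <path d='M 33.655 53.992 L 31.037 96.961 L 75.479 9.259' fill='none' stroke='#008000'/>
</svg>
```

viewBox `0 0 199.802 199.068` with mm width/height → 1 unit = 1 mm. Flip: y_m = 199.068 − y_svg.

**Shape 1** — `<circle>` circle, stroke `#008000` → cut (S772, F1051). Machine vertices: (87.335,136.883) → (79.603,160.681) → (59.359,175.388) → (34.337,175.388) → (14.093,160.681) → (6.361,136.883) → (14.093,113.085) → (34.337,98.378) → (59.359,98.378) → (79.603,113.085) → (87.335,136.883). Closed: final G1 returns to the first vertex.

**Shape 2** — `<path>` open polyline, stroke `#008000` → cut (S772, F1051). Machine vertices: (33.655,145.076) → (31.037,102.107) → (75.479,189.809). Open path.

G21
G90
G0 X87.335 Y136.883
M3 S772
G01 X79.603 Y160.681 F1051
G01 X59.359 Y175.388 F1051
G01 X34.337 Y175.388 F1051
G01 X14.093 Y160.681 F1051
G01 X6.361 Y136.883 F1051
G01 X14.093 Y113.085 F1051
G01 X34.337 Y98.378 F1051
G01 X59.359 Y98.378 F1051
G01 X79.603 Y113.085 F1051
G01 X87.335 Y136.883 F1051
M5
G0 X33.655 Y145.076
M3 S772
G01 X31.037 Y102.107 F1051
G01 X75.479 Y189.809 F1051
M5
G0 X0.000 Y0.000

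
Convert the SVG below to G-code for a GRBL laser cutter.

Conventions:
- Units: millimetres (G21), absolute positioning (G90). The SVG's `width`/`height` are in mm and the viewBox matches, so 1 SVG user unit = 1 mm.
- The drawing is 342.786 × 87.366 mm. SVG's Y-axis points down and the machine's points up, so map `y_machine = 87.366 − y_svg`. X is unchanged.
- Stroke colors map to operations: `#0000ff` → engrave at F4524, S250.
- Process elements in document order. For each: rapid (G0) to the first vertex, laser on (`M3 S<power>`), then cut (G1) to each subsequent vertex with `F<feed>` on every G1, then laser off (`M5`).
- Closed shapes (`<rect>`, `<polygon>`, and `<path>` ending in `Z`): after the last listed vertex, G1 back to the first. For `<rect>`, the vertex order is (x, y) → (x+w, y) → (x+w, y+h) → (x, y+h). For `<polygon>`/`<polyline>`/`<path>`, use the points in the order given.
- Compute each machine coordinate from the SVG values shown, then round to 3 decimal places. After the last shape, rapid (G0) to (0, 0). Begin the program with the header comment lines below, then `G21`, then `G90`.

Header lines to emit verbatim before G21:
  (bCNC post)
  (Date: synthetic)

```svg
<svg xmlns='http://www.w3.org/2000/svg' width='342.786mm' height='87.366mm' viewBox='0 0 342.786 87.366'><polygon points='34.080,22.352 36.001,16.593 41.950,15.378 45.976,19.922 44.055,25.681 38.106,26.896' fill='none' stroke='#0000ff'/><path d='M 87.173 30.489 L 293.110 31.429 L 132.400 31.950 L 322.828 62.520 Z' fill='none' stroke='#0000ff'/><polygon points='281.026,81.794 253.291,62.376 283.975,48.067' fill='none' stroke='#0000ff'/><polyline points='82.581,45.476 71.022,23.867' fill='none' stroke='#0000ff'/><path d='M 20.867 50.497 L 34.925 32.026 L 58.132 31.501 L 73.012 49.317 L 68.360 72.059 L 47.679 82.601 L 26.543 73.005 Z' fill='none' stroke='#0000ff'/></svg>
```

(bCNC post)
(Date: synthetic)
G21
G90
G0 X34.080 Y65.014
M3 S250
G1 X36.001 Y70.773 F4524
G1 X41.950 Y71.988 F4524
G1 X45.976 Y67.444 F4524
G1 X44.055 Y61.685 F4524
G1 X38.106 Y60.470 F4524
G1 X34.080 Y65.014 F4524
M5
G0 X87.173 Y56.877
M3 S250
G1 X293.110 Y55.937 F4524
G1 X132.400 Y55.416 F4524
G1 X322.828 Y24.846 F4524
G1 X87.173 Y56.877 F4524
M5
G0 X281.026 Y5.572
M3 S250
G1 X253.291 Y24.990 F4524
G1 X283.975 Y39.299 F4524
G1 X281.026 Y5.572 F4524
M5
G0 X82.581 Y41.890
M3 S250
G1 X71.022 Y63.499 F4524
M5
G0 X20.867 Y36.869
M3 S250
G1 X34.925 Y55.340 F4524
G1 X58.132 Y55.865 F4524
G1 X73.012 Y38.049 F4524
G1 X68.360 Y15.307 F4524
G1 X47.679 Y4.765 F4524
G1 X26.543 Y14.361 F4524
G1 X20.867 Y36.869 F4524
M5
G0 X0.000 Y0.000

1 u = 1 mm; y_m = 87.366 − y.

[1] `<polygon>` regular polygon, #0000ff→engrave S250 F4524: (34.080,65.014) → (36.001,70.773) → (41.950,71.988) → (45.976,67.444) → (44.055,61.685) → (38.106,60.470) → (34.080,65.014) (closed)

[2] `<path>` closed polygon, #0000ff→engrave S250 F4524: (87.173,56.877) → (293.110,55.937) → (132.400,55.416) → (322.828,24.846) → (87.173,56.877) (closed)

[3] `<polygon>` regular polygon, #0000ff→engrave S250 F4524: (281.026,5.572) → (253.291,24.990) → (283.975,39.299) → (281.026,5.572) (closed)

[4] `<polyline>` line segment, #0000ff→engrave S250 F4524: (82.581,41.890) → (71.022,63.499)

[5] `<path>` regular polygon, #0000ff→engrave S250 F4524: (20.867,36.869) → (34.925,55.340) → (58.132,55.865) → (73.012,38.049) → (68.360,15.307) → (47.679,4.765) → (26.543,14.361) → (20.867,36.869) (closed)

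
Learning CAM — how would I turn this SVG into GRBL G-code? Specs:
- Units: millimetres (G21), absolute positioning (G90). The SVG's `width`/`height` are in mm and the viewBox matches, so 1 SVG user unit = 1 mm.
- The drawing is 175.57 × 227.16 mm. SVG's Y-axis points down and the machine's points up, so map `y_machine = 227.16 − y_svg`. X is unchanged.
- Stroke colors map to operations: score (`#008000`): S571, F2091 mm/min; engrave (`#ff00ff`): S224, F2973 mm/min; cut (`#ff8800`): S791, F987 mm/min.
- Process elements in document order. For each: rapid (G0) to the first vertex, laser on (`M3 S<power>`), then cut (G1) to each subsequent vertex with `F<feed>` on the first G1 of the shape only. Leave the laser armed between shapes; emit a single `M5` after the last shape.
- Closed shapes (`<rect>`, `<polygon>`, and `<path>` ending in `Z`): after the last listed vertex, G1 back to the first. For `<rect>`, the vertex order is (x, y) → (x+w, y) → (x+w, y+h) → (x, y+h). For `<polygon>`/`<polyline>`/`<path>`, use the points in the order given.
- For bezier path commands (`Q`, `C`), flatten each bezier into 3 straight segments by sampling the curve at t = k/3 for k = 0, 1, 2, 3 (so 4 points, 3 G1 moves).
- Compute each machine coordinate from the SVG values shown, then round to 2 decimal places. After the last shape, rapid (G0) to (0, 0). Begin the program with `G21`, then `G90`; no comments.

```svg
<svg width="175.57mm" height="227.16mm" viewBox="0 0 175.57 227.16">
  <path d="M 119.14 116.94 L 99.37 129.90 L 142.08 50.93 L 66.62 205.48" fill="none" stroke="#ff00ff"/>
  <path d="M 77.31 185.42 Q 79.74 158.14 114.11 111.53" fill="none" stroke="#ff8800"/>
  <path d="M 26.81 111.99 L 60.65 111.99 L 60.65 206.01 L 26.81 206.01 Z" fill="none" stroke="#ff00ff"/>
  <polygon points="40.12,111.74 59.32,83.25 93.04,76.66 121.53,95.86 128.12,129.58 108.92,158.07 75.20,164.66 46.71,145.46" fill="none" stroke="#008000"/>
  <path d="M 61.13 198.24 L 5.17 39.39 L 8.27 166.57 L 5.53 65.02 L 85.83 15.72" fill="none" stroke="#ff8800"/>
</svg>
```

Since the viewBox matches the mm dimensions, user units are millimetres directly. The only transform is the Y-flip y_m = 227.16 − y_svg.

Shape 1 is a open polyline drawn with `<path>`. Its stroke #ff00ff means engrave at S224, F2973. After flipping Y the toolpath is (119.14,110.22) → (99.37,97.26) → (142.08,176.23) → (66.62,21.68).

Shape 2 is a quadratic bezier drawn with `<path>`. Its stroke #ff8800 means cut at S791, F987. After flipping Y the toolpath is (77.31,41.74) → (82.48,62.07) → (94.75,86.70) → (114.11,115.63).

Shape 3 is a rectangle drawn with `<path>`. Its stroke #ff00ff means engrave at S224, F2973. After flipping Y the toolpath is (26.81,115.17) → (60.65,115.17) → (60.65,21.15) → (26.81,21.15) → (26.81,115.17), returning to the start.

Shape 4 is a regular polygon drawn with `<polygon>`. Its stroke #008000 means score at S571, F2091. After flipping Y the toolpath is (40.12,115.42) → (59.32,143.91) → (93.04,150.50) → (121.53,131.30) → (128.12,97.58) → (108.92,69.09) → (75.20,62.50) → (46.71,81.70) → (40.12,115.42), returning to the start.

Shape 5 is a open polyline drawn with `<path>`. Its stroke #ff8800 means cut at S791, F987. After flipping Y the toolpath is (61.13,28.92) → (5.17,187.77) → (8.27,60.59) → (5.53,162.14) → (85.83,211.44).

G21
G90
G0 X119.14 Y110.22
M3 S224
G1 X99.37 Y97.26 F2973
G1 X142.08 Y176.23
G1 X66.62 Y21.68
G0 X77.31 Y41.74
M3 S791
G1 X82.48 Y62.07 F987
G1 X94.75 Y86.70
G1 X114.11 Y115.63
G0 X26.81 Y115.17
M3 S224
G1 X60.65 Y115.17 F2973
G1 X60.65 Y21.15
G1 X26.81 Y21.15
G1 X26.81 Y115.17
G0 X40.12 Y115.42
M3 S571
G1 X59.32 Y143.91 F2091
G1 X93.04 Y150.50
G1 X121.53 Y131.30
G1 X128.12 Y97.58
G1 X108.92 Y69.09
G1 X75.20 Y62.50
G1 X46.71 Y81.70
G1 X40.12 Y115.42
G0 X61.13 Y28.92
M3 S791
G1 X5.17 Y187.77 F987
G1 X8.27 Y60.59
G1 X5.53 Y162.14
G1 X85.83 Y211.44
M5
G0 X0.00 Y0.00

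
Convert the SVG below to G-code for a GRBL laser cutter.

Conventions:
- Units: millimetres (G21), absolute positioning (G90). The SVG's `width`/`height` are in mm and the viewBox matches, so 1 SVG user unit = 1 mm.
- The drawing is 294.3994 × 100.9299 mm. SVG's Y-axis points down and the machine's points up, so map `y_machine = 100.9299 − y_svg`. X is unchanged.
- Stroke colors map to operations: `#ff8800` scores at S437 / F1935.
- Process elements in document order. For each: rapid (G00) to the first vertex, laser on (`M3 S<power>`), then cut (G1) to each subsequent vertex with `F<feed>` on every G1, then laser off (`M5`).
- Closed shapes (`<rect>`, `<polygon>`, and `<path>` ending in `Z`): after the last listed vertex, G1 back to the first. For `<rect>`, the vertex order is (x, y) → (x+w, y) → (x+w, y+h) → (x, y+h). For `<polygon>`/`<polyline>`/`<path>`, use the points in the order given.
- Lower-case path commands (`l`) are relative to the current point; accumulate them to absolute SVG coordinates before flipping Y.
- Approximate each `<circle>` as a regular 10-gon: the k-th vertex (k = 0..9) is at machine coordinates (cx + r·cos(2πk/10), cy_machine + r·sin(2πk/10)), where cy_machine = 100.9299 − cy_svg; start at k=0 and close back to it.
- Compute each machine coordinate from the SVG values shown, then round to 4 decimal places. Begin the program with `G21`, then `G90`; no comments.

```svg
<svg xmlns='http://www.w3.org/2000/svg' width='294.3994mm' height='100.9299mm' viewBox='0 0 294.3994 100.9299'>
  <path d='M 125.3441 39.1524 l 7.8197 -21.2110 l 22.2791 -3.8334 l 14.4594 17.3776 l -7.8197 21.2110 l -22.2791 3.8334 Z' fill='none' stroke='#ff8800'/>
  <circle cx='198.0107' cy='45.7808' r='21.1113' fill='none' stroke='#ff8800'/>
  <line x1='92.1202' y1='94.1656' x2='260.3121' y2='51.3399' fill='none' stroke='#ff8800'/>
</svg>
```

G21
G90
G00 X125.3441 Y61.7775
M3 S437
G1 X133.1638 Y82.9885 F1935
G1 X155.4429 Y86.8219 F1935
G1 X169.9023 Y69.4443 F1935
G1 X162.0826 Y48.2333 F1935
G1 X139.8035 Y44.3999 F1935
G1 X125.3441 Y61.7775 F1935
M5
G00 X219.1220 Y55.1491
M3 S437
G1 X215.0901 Y67.5580 F1935
G1 X204.5345 Y75.2271 F1935
G1 X191.4869 Y75.2271 F1935
G1 X180.9313 Y67.5580 F1935
G1 X176.8994 Y55.1491 F1935
G1 X180.9313 Y42.7402 F1935
G1 X191.4869 Y35.0711 F1935
G1 X204.5345 Y35.0711 F1935
G1 X215.0901 Y42.7402 F1935
G1 X219.1220 Y55.1491 F1935
M5
G00 X92.1202 Y6.7643
M3 S437
G1 X260.3121 Y49.5900 F1935
M5

Since the viewBox matches the mm dimensions, user units are millimetres directly. The only transform is the Y-flip y_m = 100.9299 − y_svg.

Shape 1 is a regular polygon drawn with `<path>`. Its stroke #ff8800 means score at S437, F1935. After flipping Y the toolpath is (125.3441,61.7775) → (133.1638,82.9885) → (155.4429,86.8219) → (169.9023,69.4443) → (162.0826,48.2333) → (139.8035,44.3999) → (125.3441,61.7775), returning to the start.

Shape 2 is a circle drawn with `<circle>`. Its stroke #ff8800 means score at S437, F1935. After flipping Y the toolpath is (219.1220,55.1491) → (215.0901,67.5580) → (204.5345,75.2271) → (191.4869,75.2271) → (180.9313,67.5580) → (176.8994,55.1491) → (180.9313,42.7402) → (191.4869,35.0711) → (204.5345,35.0711) → (215.0901,42.7402) → (219.1220,55.1491), returning to the start.

Shape 3 is a line segment drawn with `<line>`. Its stroke #ff8800 means score at S437, F1935. After flipping Y the toolpath is (92.1202,6.7643) → (260.3121,49.5900).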